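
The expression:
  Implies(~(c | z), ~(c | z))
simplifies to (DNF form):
True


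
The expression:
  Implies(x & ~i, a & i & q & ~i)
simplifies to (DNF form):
i | ~x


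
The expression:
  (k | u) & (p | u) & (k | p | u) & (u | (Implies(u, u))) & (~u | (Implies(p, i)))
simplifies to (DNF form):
(i & u) | (u & ~p) | (k & p & ~u)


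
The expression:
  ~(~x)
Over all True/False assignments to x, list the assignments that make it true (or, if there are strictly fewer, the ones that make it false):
is true only for:
  x=True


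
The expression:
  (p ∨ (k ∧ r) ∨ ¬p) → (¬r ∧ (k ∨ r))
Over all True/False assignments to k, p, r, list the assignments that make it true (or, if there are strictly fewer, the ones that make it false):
is true only for:
  k=True, p=False, r=False;
  k=True, p=True, r=False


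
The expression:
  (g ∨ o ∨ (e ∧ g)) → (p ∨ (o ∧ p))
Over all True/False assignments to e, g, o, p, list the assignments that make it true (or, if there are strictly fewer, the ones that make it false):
is false only for:
  e=False, g=False, o=True, p=False;
  e=False, g=True, o=False, p=False;
  e=False, g=True, o=True, p=False;
  e=True, g=False, o=True, p=False;
  e=True, g=True, o=False, p=False;
  e=True, g=True, o=True, p=False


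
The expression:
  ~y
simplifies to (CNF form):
~y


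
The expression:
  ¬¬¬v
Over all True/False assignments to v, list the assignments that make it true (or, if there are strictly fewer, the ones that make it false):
is true only for:
  v=False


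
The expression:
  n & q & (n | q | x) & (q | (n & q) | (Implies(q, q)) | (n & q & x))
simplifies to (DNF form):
n & q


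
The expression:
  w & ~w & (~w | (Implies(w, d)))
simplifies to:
False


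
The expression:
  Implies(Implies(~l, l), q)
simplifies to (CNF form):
q | ~l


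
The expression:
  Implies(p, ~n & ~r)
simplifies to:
~p | (~n & ~r)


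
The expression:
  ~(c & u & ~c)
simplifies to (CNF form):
True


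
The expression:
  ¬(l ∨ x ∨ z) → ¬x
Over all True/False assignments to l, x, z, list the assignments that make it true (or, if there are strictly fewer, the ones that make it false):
is always true.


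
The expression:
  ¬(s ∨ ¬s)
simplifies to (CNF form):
False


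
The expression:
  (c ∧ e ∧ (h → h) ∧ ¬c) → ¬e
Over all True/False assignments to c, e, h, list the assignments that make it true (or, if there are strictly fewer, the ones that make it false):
is always true.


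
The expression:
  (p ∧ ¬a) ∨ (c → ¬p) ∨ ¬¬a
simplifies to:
True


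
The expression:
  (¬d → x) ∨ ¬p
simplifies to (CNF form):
d ∨ x ∨ ¬p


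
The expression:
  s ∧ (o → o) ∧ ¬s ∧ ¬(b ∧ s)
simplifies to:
False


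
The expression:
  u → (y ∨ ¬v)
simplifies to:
y ∨ ¬u ∨ ¬v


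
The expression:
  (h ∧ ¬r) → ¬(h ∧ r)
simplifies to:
True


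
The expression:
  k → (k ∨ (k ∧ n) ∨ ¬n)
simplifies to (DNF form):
True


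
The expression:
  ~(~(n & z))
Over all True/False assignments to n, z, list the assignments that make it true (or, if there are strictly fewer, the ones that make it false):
is true only for:
  n=True, z=True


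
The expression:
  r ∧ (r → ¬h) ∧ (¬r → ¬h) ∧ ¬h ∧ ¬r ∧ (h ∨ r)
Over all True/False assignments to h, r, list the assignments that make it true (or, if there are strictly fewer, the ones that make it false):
is never true.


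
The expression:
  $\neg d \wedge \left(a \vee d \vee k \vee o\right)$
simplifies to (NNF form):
$\neg d \wedge \left(a \vee k \vee o\right)$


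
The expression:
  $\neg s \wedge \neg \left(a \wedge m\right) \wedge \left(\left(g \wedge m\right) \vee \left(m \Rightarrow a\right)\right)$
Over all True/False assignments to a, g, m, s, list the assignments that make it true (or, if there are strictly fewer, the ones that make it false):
is true only for:
  a=False, g=False, m=False, s=False;
  a=False, g=True, m=False, s=False;
  a=False, g=True, m=True, s=False;
  a=True, g=False, m=False, s=False;
  a=True, g=True, m=False, s=False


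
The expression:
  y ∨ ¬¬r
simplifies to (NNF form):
r ∨ y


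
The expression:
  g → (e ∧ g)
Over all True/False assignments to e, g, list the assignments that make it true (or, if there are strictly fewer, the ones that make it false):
is false only for:
  e=False, g=True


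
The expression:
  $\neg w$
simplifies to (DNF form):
$\neg w$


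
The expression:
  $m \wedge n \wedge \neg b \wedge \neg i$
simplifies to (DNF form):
$m \wedge n \wedge \neg b \wedge \neg i$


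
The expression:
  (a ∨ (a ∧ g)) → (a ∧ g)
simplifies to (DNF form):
g ∨ ¬a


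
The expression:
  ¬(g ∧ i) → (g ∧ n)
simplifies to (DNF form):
(g ∧ i) ∨ (g ∧ n)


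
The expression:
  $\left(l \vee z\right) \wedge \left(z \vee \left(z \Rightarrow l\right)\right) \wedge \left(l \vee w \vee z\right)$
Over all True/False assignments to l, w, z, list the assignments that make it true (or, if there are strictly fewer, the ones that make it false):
is false only for:
  l=False, w=False, z=False;
  l=False, w=True, z=False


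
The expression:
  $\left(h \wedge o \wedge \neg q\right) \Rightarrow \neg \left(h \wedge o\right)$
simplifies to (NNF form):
$q \vee \neg h \vee \neg o$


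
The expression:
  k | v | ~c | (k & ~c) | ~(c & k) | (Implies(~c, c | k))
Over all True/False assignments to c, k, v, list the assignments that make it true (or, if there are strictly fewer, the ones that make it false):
is always true.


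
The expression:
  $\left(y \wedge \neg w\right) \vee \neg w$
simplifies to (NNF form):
$\neg w$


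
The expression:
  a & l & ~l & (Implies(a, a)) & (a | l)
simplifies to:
False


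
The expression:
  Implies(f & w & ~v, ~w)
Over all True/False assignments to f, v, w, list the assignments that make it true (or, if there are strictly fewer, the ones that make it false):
is false only for:
  f=True, v=False, w=True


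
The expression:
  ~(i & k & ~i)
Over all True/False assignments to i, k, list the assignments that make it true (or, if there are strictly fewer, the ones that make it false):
is always true.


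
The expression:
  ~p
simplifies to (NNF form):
~p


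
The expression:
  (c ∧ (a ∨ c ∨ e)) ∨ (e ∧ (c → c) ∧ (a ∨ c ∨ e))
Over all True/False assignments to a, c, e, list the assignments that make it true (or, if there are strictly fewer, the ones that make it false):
is false only for:
  a=False, c=False, e=False;
  a=True, c=False, e=False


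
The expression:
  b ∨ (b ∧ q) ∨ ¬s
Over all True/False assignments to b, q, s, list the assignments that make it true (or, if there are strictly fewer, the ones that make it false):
is false only for:
  b=False, q=False, s=True;
  b=False, q=True, s=True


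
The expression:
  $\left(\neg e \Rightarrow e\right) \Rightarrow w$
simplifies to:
$w \vee \neg e$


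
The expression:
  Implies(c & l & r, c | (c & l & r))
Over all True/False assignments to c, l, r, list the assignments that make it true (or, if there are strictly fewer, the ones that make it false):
is always true.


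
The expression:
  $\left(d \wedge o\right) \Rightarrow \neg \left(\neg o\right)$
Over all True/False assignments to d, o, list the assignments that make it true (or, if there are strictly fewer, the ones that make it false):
is always true.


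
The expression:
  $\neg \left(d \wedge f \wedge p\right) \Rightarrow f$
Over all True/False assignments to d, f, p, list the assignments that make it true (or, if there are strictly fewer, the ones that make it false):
is true only for:
  d=False, f=True, p=False;
  d=False, f=True, p=True;
  d=True, f=True, p=False;
  d=True, f=True, p=True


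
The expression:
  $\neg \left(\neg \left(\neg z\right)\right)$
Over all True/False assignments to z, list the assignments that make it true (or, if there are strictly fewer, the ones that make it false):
is true only for:
  z=False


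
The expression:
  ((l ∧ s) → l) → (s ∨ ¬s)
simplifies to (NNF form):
True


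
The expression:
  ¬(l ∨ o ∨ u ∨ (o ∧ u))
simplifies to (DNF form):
¬l ∧ ¬o ∧ ¬u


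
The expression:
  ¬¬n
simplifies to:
n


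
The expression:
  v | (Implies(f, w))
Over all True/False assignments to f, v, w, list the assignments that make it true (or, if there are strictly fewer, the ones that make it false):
is false only for:
  f=True, v=False, w=False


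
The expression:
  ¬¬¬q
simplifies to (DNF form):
¬q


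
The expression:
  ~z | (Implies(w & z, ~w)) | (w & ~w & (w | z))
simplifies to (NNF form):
~w | ~z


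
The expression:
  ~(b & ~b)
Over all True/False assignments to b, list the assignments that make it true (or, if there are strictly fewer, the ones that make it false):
is always true.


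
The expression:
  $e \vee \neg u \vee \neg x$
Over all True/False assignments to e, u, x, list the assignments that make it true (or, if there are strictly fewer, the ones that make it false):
is false only for:
  e=False, u=True, x=True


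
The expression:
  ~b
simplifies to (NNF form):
~b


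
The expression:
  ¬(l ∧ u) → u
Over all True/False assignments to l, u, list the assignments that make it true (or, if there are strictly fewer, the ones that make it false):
is true only for:
  l=False, u=True;
  l=True, u=True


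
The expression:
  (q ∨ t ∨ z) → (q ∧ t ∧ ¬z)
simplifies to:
¬z ∧ (q ∨ ¬t) ∧ (t ∨ ¬q)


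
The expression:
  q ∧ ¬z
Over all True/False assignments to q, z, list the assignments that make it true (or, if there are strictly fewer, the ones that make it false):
is true only for:
  q=True, z=False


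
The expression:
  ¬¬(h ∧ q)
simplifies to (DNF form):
h ∧ q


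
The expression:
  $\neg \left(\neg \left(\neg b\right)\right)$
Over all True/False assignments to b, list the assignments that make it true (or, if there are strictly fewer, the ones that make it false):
is true only for:
  b=False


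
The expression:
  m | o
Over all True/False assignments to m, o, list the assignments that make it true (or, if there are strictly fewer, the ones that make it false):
is false only for:
  m=False, o=False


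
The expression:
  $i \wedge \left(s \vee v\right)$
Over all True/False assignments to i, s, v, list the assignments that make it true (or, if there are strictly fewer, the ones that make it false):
is true only for:
  i=True, s=False, v=True;
  i=True, s=True, v=False;
  i=True, s=True, v=True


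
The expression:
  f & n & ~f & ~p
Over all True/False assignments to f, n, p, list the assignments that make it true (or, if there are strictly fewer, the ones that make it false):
is never true.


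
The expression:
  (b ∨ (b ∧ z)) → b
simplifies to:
True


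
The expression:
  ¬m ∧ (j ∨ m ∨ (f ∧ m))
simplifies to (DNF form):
j ∧ ¬m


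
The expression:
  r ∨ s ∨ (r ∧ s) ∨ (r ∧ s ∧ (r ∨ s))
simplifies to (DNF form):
r ∨ s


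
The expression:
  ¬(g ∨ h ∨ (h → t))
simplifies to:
False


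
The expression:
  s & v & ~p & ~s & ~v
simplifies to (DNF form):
False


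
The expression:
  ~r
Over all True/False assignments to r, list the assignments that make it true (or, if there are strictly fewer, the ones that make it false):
is true only for:
  r=False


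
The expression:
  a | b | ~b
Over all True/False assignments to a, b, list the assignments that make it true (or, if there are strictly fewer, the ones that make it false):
is always true.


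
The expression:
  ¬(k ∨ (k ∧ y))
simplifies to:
¬k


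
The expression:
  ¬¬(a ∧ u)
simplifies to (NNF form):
a ∧ u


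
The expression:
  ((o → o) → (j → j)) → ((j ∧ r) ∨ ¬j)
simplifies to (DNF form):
r ∨ ¬j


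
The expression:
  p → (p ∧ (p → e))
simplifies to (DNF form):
e ∨ ¬p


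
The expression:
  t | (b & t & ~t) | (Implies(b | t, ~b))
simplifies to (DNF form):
t | ~b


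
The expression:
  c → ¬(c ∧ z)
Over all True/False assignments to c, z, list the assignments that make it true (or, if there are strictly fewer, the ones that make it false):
is false only for:
  c=True, z=True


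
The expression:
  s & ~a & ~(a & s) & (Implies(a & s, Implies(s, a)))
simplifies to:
s & ~a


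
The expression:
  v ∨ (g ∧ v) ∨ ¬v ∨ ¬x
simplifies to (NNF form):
True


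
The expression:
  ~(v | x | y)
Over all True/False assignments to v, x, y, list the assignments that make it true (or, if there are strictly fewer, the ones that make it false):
is true only for:
  v=False, x=False, y=False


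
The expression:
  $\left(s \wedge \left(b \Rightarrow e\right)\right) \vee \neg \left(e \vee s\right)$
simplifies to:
$\left(s \vee \neg e\right) \wedge \left(e \vee \neg b \vee \neg s\right)$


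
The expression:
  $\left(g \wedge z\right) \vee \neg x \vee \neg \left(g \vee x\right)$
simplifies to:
$\left(g \wedge z\right) \vee \neg x$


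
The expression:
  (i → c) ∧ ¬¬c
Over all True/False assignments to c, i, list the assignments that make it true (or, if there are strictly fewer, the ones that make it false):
is true only for:
  c=True, i=False;
  c=True, i=True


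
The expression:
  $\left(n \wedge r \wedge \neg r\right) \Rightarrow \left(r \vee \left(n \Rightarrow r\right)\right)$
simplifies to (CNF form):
$\text{True}$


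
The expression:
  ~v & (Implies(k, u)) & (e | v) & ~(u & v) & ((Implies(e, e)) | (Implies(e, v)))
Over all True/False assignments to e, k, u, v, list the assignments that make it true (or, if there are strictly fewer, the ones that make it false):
is true only for:
  e=True, k=False, u=False, v=False;
  e=True, k=False, u=True, v=False;
  e=True, k=True, u=True, v=False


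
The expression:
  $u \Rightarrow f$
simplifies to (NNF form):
$f \vee \neg u$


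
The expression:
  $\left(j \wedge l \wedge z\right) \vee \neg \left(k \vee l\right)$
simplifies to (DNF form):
$\left(\neg k \wedge \neg l\right) \vee \left(j \wedge l \wedge z\right)$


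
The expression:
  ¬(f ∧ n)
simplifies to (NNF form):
¬f ∨ ¬n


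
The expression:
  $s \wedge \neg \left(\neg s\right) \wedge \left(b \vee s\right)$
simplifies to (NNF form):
$s$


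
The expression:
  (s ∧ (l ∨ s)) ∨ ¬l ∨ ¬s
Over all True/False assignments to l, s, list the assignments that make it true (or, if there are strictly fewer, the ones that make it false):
is always true.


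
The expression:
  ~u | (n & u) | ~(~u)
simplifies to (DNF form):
True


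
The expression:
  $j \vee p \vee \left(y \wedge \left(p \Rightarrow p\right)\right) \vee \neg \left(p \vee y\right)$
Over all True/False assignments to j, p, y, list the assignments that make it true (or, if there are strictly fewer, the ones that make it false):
is always true.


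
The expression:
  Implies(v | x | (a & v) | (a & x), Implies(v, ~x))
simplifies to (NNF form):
~v | ~x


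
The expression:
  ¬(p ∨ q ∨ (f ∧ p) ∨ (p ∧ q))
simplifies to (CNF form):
¬p ∧ ¬q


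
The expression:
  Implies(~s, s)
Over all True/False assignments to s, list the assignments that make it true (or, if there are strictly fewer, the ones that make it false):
is true only for:
  s=True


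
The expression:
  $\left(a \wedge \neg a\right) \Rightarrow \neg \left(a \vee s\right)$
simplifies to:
$\text{True}$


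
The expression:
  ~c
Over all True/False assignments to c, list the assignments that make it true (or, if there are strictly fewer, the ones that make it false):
is true only for:
  c=False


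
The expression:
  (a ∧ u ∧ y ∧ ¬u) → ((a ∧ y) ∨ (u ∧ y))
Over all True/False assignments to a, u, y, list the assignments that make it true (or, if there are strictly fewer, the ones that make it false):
is always true.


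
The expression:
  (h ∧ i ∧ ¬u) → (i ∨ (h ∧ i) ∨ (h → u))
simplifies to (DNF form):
True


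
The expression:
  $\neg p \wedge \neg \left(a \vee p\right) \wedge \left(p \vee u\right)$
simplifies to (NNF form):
$u \wedge \neg a \wedge \neg p$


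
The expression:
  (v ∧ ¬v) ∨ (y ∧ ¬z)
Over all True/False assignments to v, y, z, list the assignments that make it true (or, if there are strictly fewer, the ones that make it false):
is true only for:
  v=False, y=True, z=False;
  v=True, y=True, z=False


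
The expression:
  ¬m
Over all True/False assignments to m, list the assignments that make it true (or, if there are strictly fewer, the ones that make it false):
is true only for:
  m=False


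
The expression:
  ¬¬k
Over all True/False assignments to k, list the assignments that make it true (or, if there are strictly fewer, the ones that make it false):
is true only for:
  k=True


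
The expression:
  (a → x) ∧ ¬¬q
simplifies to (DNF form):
(q ∧ x) ∨ (q ∧ ¬a)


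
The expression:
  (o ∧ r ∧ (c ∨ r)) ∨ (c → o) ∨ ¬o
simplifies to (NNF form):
True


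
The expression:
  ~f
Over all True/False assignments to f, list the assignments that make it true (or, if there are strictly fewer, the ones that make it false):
is true only for:
  f=False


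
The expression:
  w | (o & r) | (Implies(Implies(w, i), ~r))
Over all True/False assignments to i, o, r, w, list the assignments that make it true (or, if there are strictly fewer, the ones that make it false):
is false only for:
  i=False, o=False, r=True, w=False;
  i=True, o=False, r=True, w=False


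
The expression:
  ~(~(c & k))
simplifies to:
c & k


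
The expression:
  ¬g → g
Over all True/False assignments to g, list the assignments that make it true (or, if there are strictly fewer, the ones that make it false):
is true only for:
  g=True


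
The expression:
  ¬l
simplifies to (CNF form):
¬l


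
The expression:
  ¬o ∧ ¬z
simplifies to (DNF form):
¬o ∧ ¬z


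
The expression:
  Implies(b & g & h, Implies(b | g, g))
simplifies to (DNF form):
True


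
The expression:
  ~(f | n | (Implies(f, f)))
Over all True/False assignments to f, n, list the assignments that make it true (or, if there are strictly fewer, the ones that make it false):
is never true.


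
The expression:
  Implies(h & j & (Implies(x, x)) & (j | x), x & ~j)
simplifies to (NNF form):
~h | ~j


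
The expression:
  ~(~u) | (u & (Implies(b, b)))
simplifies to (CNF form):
u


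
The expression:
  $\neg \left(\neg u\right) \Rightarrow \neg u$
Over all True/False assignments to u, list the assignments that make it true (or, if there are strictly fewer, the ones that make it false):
is true only for:
  u=False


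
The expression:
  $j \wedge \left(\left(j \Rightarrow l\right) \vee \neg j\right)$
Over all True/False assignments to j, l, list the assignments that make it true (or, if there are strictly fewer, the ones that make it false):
is true only for:
  j=True, l=True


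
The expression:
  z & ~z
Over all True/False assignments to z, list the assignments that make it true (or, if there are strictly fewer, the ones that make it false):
is never true.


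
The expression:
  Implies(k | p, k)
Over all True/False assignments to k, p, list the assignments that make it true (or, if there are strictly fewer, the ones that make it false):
is false only for:
  k=False, p=True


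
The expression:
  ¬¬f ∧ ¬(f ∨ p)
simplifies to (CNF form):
False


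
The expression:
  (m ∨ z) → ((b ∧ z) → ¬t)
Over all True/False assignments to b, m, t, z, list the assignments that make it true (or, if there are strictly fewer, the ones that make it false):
is false only for:
  b=True, m=False, t=True, z=True;
  b=True, m=True, t=True, z=True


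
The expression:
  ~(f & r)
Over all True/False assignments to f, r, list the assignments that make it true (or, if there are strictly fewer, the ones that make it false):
is false only for:
  f=True, r=True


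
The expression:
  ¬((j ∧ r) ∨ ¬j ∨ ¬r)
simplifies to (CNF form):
False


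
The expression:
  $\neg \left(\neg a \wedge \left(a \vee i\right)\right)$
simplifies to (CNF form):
$a \vee \neg i$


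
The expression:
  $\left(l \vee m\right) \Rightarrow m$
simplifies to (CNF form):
$m \vee \neg l$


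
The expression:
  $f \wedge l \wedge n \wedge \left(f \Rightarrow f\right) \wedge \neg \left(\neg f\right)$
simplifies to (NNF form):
$f \wedge l \wedge n$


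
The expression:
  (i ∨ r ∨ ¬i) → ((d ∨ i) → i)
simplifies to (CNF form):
i ∨ ¬d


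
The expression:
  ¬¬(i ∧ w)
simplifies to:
i ∧ w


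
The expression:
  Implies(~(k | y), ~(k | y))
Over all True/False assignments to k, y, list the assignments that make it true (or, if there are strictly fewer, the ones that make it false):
is always true.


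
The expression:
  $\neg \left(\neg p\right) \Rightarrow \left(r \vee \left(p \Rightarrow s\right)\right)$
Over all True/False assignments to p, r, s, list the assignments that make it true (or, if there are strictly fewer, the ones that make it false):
is false only for:
  p=True, r=False, s=False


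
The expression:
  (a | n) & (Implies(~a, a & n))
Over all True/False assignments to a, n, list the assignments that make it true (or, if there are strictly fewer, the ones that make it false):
is true only for:
  a=True, n=False;
  a=True, n=True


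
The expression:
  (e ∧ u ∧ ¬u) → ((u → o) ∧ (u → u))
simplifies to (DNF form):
True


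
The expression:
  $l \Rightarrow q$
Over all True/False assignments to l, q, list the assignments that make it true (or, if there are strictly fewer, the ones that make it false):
is false only for:
  l=True, q=False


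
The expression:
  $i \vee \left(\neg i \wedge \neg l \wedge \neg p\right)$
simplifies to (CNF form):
$\left(i \vee \neg l\right) \wedge \left(i \vee \neg p\right)$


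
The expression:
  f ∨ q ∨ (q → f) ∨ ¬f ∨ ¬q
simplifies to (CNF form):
True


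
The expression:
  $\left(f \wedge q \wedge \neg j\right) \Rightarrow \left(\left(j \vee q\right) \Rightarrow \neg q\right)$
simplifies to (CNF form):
$j \vee \neg f \vee \neg q$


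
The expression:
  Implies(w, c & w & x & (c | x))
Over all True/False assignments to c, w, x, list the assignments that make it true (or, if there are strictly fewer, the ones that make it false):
is false only for:
  c=False, w=True, x=False;
  c=False, w=True, x=True;
  c=True, w=True, x=False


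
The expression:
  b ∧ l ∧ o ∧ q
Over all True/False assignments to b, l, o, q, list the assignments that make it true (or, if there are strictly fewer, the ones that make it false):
is true only for:
  b=True, l=True, o=True, q=True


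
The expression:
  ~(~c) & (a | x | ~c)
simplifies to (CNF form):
c & (a | x)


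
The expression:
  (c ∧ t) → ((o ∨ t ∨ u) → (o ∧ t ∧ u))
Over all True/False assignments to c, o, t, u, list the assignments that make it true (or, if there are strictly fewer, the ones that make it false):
is false only for:
  c=True, o=False, t=True, u=False;
  c=True, o=False, t=True, u=True;
  c=True, o=True, t=True, u=False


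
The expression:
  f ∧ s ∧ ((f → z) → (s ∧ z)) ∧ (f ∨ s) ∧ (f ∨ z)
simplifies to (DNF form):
f ∧ s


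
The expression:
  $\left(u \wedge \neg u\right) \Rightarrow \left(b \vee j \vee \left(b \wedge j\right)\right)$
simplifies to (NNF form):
$\text{True}$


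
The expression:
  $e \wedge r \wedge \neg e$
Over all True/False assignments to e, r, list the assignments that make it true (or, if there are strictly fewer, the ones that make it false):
is never true.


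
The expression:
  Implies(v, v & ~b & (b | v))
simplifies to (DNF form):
~b | ~v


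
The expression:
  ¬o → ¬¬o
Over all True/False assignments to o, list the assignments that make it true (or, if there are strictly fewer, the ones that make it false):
is true only for:
  o=True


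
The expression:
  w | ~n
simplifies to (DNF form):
w | ~n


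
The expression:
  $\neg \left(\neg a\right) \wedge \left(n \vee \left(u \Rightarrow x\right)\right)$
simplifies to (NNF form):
$a \wedge \left(n \vee x \vee \neg u\right)$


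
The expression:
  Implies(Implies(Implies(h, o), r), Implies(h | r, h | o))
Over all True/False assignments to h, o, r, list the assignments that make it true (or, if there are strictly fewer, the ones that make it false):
is false only for:
  h=False, o=False, r=True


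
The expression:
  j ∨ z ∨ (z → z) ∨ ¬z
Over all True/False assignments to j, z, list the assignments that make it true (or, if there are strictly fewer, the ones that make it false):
is always true.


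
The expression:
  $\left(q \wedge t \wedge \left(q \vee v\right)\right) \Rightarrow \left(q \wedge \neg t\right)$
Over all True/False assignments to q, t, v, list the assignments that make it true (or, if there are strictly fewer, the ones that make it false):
is false only for:
  q=True, t=True, v=False;
  q=True, t=True, v=True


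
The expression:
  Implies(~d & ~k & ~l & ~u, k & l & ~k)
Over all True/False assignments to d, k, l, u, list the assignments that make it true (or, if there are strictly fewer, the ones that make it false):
is false only for:
  d=False, k=False, l=False, u=False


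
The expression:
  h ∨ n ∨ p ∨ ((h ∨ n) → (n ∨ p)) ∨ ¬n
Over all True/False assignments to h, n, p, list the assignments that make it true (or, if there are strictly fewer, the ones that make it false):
is always true.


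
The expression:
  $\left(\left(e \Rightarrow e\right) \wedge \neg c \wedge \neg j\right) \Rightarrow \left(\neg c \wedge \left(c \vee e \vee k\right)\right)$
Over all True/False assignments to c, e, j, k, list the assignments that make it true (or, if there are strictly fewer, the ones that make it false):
is false only for:
  c=False, e=False, j=False, k=False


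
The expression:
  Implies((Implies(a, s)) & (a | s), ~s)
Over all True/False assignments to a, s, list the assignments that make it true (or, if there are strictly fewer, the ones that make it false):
is true only for:
  a=False, s=False;
  a=True, s=False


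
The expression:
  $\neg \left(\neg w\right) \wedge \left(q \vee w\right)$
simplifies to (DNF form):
$w$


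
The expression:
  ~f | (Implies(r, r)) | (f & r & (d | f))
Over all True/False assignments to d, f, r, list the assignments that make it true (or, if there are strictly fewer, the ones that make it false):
is always true.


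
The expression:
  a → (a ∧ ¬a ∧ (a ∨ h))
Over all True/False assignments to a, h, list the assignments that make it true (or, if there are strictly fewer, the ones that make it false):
is true only for:
  a=False, h=False;
  a=False, h=True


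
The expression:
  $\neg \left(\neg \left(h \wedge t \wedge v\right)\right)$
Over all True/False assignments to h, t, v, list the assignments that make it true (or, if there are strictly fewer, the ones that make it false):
is true only for:
  h=True, t=True, v=True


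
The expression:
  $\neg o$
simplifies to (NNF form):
$\neg o$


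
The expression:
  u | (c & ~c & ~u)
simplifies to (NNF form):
u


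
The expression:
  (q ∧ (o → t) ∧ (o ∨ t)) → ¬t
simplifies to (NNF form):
¬q ∨ ¬t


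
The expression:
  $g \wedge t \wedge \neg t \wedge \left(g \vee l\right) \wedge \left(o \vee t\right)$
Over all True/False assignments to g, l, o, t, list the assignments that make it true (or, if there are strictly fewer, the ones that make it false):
is never true.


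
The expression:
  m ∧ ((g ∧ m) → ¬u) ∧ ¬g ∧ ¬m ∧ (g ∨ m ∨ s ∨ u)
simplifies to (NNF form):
False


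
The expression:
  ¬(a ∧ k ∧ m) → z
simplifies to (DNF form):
z ∨ (a ∧ k ∧ m)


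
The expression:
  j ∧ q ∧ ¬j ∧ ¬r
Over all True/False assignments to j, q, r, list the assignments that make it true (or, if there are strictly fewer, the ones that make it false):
is never true.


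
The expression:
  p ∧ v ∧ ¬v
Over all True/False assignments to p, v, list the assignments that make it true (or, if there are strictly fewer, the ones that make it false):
is never true.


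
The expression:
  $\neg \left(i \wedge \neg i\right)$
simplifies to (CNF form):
$\text{True}$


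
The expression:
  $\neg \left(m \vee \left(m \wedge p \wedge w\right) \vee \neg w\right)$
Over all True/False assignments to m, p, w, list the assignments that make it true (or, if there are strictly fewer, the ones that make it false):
is true only for:
  m=False, p=False, w=True;
  m=False, p=True, w=True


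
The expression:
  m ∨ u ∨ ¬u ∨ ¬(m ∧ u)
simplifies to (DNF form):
True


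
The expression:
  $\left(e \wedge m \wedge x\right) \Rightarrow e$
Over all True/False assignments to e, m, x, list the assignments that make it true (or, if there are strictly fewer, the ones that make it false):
is always true.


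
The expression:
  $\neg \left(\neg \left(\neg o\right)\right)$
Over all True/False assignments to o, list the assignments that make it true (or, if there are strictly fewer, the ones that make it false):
is true only for:
  o=False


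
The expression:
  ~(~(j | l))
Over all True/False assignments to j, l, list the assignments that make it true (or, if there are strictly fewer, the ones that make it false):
is false only for:
  j=False, l=False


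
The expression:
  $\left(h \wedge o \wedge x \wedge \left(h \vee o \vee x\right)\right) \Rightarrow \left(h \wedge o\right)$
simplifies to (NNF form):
$\text{True}$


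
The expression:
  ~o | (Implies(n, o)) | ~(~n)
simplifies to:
True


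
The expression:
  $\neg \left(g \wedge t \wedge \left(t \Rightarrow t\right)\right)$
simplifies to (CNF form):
$\neg g \vee \neg t$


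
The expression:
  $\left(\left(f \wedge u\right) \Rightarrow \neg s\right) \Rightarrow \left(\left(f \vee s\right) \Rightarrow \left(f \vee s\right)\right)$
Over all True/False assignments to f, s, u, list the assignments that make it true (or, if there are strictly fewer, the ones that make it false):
is always true.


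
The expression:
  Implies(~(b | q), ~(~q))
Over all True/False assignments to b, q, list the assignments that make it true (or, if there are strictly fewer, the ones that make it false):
is false only for:
  b=False, q=False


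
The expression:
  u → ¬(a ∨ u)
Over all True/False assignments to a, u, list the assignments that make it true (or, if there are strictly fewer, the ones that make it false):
is true only for:
  a=False, u=False;
  a=True, u=False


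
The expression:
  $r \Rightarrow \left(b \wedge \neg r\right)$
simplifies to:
$\neg r$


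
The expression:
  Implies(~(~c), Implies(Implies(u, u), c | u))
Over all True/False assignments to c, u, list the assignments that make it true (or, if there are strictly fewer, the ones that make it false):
is always true.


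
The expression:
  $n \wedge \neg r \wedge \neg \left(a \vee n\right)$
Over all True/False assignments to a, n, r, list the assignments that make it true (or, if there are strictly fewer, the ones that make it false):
is never true.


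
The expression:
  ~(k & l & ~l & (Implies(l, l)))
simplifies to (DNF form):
True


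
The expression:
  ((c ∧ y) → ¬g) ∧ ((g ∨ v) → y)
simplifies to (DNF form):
(y ∧ ¬c) ∨ (y ∧ ¬g) ∨ (¬g ∧ ¬v)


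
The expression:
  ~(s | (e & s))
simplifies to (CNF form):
~s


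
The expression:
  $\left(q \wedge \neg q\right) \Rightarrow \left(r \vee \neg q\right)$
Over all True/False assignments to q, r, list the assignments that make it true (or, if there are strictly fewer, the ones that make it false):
is always true.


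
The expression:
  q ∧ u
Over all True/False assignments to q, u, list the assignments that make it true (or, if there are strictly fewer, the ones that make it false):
is true only for:
  q=True, u=True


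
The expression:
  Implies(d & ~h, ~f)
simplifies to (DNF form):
h | ~d | ~f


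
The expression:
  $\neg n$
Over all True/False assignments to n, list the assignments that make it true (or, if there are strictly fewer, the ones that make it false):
is true only for:
  n=False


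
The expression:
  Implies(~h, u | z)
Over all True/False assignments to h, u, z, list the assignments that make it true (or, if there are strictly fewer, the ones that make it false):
is false only for:
  h=False, u=False, z=False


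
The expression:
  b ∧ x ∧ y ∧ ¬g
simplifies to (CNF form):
b ∧ x ∧ y ∧ ¬g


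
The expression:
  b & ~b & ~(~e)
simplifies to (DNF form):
False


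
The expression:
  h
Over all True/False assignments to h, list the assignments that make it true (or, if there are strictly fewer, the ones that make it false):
is true only for:
  h=True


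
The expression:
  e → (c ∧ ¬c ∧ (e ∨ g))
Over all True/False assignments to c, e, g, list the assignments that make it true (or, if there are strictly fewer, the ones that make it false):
is true only for:
  c=False, e=False, g=False;
  c=False, e=False, g=True;
  c=True, e=False, g=False;
  c=True, e=False, g=True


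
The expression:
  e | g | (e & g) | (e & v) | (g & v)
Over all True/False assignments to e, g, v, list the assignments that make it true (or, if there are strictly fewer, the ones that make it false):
is false only for:
  e=False, g=False, v=False;
  e=False, g=False, v=True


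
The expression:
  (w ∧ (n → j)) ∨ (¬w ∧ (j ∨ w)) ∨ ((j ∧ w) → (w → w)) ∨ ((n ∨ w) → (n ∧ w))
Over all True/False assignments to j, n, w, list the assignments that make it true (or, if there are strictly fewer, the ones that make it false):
is always true.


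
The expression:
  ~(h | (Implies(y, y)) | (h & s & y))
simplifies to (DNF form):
False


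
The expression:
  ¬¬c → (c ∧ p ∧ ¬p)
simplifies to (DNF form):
¬c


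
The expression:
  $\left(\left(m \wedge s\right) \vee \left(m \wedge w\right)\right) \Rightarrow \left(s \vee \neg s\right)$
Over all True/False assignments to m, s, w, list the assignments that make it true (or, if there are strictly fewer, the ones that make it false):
is always true.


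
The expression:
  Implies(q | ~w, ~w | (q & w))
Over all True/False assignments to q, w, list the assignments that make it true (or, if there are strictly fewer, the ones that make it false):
is always true.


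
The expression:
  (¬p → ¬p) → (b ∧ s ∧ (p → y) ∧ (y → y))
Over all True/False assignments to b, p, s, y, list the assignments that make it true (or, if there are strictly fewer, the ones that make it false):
is true only for:
  b=True, p=False, s=True, y=False;
  b=True, p=False, s=True, y=True;
  b=True, p=True, s=True, y=True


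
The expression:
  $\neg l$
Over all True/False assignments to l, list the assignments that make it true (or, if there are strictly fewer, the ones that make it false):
is true only for:
  l=False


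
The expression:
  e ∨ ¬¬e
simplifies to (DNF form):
e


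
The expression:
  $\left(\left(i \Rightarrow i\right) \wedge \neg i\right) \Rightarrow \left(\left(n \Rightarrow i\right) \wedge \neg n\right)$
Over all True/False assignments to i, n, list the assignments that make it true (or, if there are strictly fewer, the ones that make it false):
is false only for:
  i=False, n=True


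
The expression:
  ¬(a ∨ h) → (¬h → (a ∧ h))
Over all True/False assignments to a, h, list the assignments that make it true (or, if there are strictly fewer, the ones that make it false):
is false only for:
  a=False, h=False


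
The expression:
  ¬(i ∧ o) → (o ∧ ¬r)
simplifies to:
o ∧ (i ∨ ¬r)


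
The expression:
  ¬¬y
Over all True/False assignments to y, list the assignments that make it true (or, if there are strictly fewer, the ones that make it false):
is true only for:
  y=True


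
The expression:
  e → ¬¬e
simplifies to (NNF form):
True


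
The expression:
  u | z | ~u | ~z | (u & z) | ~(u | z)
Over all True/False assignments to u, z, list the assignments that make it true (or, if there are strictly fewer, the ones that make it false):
is always true.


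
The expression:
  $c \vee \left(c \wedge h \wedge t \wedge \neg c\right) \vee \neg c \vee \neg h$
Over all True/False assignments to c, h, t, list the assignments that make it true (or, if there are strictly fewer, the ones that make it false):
is always true.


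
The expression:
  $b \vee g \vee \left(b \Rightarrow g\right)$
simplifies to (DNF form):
$\text{True}$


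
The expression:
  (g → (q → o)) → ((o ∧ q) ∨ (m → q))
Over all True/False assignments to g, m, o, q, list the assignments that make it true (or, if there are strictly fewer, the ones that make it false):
is false only for:
  g=False, m=True, o=False, q=False;
  g=False, m=True, o=True, q=False;
  g=True, m=True, o=False, q=False;
  g=True, m=True, o=True, q=False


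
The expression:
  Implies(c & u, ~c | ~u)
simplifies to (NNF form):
~c | ~u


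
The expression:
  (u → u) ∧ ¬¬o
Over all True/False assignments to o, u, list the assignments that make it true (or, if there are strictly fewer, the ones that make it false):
is true only for:
  o=True, u=False;
  o=True, u=True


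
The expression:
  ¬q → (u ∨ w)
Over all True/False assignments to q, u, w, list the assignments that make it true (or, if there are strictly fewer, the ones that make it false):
is false only for:
  q=False, u=False, w=False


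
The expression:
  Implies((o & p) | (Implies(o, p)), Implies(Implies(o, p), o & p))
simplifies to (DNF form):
o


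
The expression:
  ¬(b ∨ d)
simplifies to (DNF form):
¬b ∧ ¬d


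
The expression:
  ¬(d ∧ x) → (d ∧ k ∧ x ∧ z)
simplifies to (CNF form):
d ∧ x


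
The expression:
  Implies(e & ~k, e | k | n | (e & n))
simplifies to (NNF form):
True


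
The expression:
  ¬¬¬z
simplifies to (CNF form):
¬z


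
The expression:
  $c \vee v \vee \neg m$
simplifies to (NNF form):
$c \vee v \vee \neg m$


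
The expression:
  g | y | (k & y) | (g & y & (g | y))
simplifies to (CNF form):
g | y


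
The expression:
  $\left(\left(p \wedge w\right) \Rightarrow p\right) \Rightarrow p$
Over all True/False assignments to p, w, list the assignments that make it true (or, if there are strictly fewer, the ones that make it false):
is true only for:
  p=True, w=False;
  p=True, w=True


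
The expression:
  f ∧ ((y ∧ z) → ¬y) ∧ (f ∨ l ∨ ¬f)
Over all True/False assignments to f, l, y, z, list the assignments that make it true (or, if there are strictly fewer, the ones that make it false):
is true only for:
  f=True, l=False, y=False, z=False;
  f=True, l=False, y=False, z=True;
  f=True, l=False, y=True, z=False;
  f=True, l=True, y=False, z=False;
  f=True, l=True, y=False, z=True;
  f=True, l=True, y=True, z=False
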